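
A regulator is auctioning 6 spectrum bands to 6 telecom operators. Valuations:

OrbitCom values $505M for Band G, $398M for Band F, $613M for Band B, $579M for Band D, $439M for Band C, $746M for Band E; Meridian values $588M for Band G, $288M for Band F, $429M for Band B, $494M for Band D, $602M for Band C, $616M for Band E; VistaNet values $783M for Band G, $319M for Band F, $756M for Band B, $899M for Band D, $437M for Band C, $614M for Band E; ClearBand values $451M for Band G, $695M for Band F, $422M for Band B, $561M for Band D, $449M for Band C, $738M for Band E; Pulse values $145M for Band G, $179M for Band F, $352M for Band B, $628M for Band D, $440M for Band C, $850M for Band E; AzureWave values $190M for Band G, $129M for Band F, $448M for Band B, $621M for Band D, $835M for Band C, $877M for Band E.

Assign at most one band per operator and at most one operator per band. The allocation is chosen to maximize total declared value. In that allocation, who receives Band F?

Optimal: OrbitCom→Band B ($613M), Meridian→Band G ($588M), VistaNet→Band D ($899M), ClearBand→Band F ($695M), Pulse→Band E ($850M), AzureWave→Band C ($835M) — total 613+588+899+695+850+835 = $4480M.
Row-greedy (each operator in turn takes its best remaining band) gives $3484M, worse by 996.
Swapping VistaNet↔AzureWave (VistaNet→Band C $437M, AzureWave→Band D $621M) loses 676.
ClearBand's own top band is Band E ($738M), but forcing ClearBand→Band E and reassigning the rest optimally gives only $3943M — worse by 537.

ClearBand receives Band F.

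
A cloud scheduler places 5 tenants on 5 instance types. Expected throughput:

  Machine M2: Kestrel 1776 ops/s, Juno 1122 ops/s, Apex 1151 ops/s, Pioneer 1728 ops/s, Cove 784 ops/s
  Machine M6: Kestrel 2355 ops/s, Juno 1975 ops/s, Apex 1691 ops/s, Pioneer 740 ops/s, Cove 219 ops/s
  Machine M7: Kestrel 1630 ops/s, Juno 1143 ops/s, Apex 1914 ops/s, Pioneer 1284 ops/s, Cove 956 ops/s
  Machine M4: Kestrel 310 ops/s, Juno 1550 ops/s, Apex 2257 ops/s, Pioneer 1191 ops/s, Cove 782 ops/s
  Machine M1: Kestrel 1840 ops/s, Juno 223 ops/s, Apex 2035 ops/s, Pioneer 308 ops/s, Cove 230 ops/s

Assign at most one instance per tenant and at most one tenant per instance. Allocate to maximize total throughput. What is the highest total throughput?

Optimal: Kestrel→Machine M1 (1840 ops/s), Juno→Machine M6 (1975 ops/s), Apex→Machine M4 (2257 ops/s), Pioneer→Machine M2 (1728 ops/s), Cove→Machine M7 (956 ops/s) — total 1840+1975+2257+1728+956 = 8756 ops/s.
Row-greedy (each tenant in turn takes its best remaining instance) gives 8624 ops/s, worse by 132.
Next-best assignment: Kestrel→Machine M6, Juno→Machine M4, Apex→Machine M1, Pioneer→Machine M2, Cove→Machine M7 = 8624 ops/s.

Max total: 8756 ops/s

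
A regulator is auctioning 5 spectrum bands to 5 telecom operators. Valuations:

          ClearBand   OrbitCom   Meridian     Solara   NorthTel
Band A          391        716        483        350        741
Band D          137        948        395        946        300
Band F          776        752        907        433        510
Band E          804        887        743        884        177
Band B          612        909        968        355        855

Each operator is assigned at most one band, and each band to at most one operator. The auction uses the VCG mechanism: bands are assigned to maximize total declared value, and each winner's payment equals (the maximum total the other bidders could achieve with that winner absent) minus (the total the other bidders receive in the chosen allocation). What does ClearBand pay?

ClearBand pays $53M.

Efficient allocation: ClearBand→Band F ($776M), OrbitCom→Band E ($887M), Meridian→Band B ($968M), Solara→Band D ($946M), NorthTel→Band A ($741M); total welfare W = $4318M.
ClearBand receives Band F at value $776M, so the others get W − 776 = $3542M.
Without ClearBand: best allocation of the remaining 4 bidders over all 5 bands is OrbitCom→Band E ($887M), Meridian→Band F ($907M), Solara→Band D ($946M), NorthTel→Band B ($855M), total $3595M.
VCG payment = (others' best without ClearBand) − (others' welfare with ClearBand) = 3595 − 3542 = $53M.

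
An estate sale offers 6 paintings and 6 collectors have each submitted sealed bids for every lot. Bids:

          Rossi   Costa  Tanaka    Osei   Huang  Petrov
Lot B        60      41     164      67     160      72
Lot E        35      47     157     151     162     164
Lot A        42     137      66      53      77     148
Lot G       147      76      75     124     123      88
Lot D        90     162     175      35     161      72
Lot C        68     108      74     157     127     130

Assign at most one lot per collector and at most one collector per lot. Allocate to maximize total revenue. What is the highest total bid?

Maximum total: $940

Optimal: Rossi→Lot G ($147), Costa→Lot A ($137), Tanaka→Lot D ($175), Osei→Lot C ($157), Huang→Lot B ($160), Petrov→Lot E ($164) — total 147+137+175+157+160+164 = $940.
No other one-to-one assignment exceeds $940.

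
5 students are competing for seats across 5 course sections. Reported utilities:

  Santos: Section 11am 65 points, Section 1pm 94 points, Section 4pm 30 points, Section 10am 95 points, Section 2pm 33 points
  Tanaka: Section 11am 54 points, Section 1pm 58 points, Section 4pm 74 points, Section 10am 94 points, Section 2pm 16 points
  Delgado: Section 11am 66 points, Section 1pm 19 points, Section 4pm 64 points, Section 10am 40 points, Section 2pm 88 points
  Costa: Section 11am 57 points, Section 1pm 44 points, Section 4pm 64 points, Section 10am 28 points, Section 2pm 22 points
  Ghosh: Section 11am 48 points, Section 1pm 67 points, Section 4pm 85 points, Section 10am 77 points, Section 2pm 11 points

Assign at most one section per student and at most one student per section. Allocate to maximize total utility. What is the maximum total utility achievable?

This is the linear assignment problem.
Optimal: Santos→Section 1pm (94 points), Tanaka→Section 10am (94 points), Delgado→Section 2pm (88 points), Costa→Section 11am (57 points), Ghosh→Section 4pm (85 points) — total 94+94+88+57+85 = 418 points.
Checked against all permutations: 418 points is optimal.

Max total: 418 points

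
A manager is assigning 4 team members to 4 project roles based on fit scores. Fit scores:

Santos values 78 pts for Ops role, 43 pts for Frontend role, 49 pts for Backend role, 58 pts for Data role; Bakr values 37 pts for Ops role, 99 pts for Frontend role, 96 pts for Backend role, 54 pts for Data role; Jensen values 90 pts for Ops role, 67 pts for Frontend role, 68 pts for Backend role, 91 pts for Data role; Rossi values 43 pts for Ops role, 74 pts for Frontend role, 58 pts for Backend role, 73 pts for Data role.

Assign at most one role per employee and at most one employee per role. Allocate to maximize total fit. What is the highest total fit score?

Optimal: Santos→Ops role (78 pts), Bakr→Backend role (96 pts), Jensen→Data role (91 pts), Rossi→Frontend role (74 pts) — total 78+96+91+74 = 339 pts.
Max-entry greedy (repeatedly take the single best remaining cell) gives 326 pts, worse by 13.
Checked against all permutations: 339 pts is optimal.

Maximum total: 339 pts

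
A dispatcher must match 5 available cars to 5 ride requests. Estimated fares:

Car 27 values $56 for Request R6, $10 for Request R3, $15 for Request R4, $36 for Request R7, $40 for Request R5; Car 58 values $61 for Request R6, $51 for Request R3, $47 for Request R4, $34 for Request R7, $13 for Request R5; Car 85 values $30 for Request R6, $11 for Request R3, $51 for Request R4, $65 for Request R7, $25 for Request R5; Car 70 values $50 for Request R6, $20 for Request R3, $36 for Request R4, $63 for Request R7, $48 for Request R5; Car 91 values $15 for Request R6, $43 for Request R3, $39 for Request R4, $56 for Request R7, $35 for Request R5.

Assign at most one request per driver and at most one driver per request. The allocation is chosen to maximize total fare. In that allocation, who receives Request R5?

Car 70 receives Request R5.

Optimal: Car 27→Request R6 ($56), Car 58→Request R3 ($51), Car 85→Request R4 ($51), Car 70→Request R5 ($48), Car 91→Request R7 ($56) — total 56+51+51+48+56 = $262.
Column-greedy (each request in turn goes to its best remaining driver) gives $258, worse by 4.
Next-best assignment: Car 27→Request R6, Car 58→Request R3, Car 85→Request R7, Car 70→Request R5, Car 91→Request R4 = $259.
Swapping Car 70↔Car 27 (Car 70→Request R6 $50, Car 27→Request R5 $40) loses 14.
Checked against all permutations: $262 is optimal.
Car 70's own top request is Request R7 ($63), but forcing Car 70→Request R7 and reassigning the rest optimally gives only $258 — worse by 4.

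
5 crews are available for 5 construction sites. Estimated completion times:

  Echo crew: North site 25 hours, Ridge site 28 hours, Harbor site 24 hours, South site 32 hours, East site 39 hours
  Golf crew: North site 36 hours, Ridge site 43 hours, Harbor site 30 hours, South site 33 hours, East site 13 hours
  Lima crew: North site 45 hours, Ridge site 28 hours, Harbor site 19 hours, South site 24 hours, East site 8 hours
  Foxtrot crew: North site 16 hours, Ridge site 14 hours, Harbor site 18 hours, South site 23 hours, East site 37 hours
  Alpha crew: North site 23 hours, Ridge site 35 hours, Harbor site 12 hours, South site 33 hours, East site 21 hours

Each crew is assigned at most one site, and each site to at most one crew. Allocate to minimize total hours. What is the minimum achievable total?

Minimum total: 88 hours

Optimal: Echo crew→North site (25 hours), Golf crew→East site (13 hours), Lima crew→South site (24 hours), Foxtrot crew→Ridge site (14 hours), Alpha crew→Harbor site (12 hours) — total 25+13+24+14+12 = 88 hours.
Row-greedy (each crew in turn takes its cheapest remaining site) gives 98 hours, worse by 10.
Checked against all permutations: 88 hours is optimal.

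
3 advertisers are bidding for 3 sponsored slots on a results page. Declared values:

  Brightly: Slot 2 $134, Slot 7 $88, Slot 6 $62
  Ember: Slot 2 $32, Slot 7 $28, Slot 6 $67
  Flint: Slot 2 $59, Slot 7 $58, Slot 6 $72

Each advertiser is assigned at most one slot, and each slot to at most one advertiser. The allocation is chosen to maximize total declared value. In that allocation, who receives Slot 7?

This is the linear assignment problem.
Optimal: Brightly→Slot 2 ($134), Ember→Slot 6 ($67), Flint→Slot 7 ($58) — total 134+67+58 = $259.
Max-entry greedy (repeatedly take the single best remaining cell) gives $234, worse by 25.
Next-best assignment: Brightly→Slot 2, Ember→Slot 7, Flint→Slot 6 = $234.
Swapping Flint↔Ember (Flint→Slot 6 $72, Ember→Slot 7 $28) loses 25.
No other one-to-one assignment exceeds $259.
Flint's own top slot is Slot 6 ($72), but forcing Flint→Slot 6 and reassigning the rest optimally gives only $234 — worse by 25.

Flint receives Slot 7.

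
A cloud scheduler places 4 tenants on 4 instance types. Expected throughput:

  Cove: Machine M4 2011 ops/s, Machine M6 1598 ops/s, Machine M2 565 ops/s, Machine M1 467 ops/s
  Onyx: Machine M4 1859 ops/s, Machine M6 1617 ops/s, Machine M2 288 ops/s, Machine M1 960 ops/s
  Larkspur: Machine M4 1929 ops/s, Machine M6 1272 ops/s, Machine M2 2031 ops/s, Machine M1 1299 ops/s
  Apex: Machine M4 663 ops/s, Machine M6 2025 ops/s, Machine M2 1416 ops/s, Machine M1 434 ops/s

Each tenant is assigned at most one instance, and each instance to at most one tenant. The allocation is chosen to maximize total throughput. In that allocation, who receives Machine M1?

Optimal: Cove→Machine M4 (2011 ops/s), Onyx→Machine M1 (960 ops/s), Larkspur→Machine M2 (2031 ops/s), Apex→Machine M6 (2025 ops/s) — total 2011+960+2031+2025 = 7027 ops/s.
Row-greedy (each tenant in turn takes its best remaining instance) gives 6093 ops/s, worse by 934.
Onyx's own top instance is Machine M4 (1859 ops/s), but forcing Onyx→Machine M4 and reassigning the rest optimally gives only 6382 ops/s — worse by 645.

Onyx receives Machine M1.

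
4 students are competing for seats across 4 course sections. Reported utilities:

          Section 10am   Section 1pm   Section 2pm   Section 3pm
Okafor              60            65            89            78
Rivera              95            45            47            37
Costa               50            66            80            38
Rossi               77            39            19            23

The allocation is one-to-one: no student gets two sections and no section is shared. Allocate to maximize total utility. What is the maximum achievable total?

Optimal: Okafor→Section 3pm (78 points), Rivera→Section 10am (95 points), Costa→Section 2pm (80 points), Rossi→Section 1pm (39 points) — total 78+95+80+39 = 292 points.
Max-entry greedy (repeatedly take the single best remaining cell) gives 273 points, worse by 19.
No other one-to-one assignment exceeds 292 points.

Max total: 292 points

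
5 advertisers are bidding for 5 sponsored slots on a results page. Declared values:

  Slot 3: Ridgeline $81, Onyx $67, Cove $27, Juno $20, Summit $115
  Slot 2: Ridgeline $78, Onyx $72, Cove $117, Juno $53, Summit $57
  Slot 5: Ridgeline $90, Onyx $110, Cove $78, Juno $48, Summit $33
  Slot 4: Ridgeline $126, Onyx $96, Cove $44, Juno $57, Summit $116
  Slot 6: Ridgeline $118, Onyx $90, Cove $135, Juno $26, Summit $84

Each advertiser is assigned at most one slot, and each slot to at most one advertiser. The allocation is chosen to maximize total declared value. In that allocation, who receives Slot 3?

This is a one-to-one assignment (maximum-weight bipartite matching).
Optimal: Ridgeline→Slot 4 ($126), Onyx→Slot 5 ($110), Cove→Slot 6 ($135), Juno→Slot 2 ($53), Summit→Slot 3 ($115) — total 126+110+135+53+115 = $539.
Column-greedy (each slot in turn goes to its best remaining advertiser) gives $494, worse by 45.
Summit's own top slot is Slot 4 ($116), but forcing Summit→Slot 4 and reassigning the rest optimally gives only $495 — worse by 44.

Summit receives Slot 3.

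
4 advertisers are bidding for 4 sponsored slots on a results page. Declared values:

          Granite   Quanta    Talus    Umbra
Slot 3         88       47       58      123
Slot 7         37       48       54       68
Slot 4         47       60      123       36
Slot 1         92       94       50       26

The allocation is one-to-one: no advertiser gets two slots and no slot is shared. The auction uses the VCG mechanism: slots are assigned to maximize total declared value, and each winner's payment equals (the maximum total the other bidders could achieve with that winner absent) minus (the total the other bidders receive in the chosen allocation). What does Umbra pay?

Efficient allocation: Granite→Slot 1 ($92), Quanta→Slot 7 ($48), Talus→Slot 4 ($123), Umbra→Slot 3 ($123); total welfare W = $386.
Umbra receives Slot 3 at value $123, so the others get W − 123 = $263.
Without Umbra: best allocation of the remaining 3 bidders over all 4 slots is Granite→Slot 3 ($88), Quanta→Slot 1 ($94), Talus→Slot 4 ($123), total $305.
VCG payment = (others' best without Umbra) − (others' welfare with Umbra) = 305 − 263 = $42.

Umbra pays $42.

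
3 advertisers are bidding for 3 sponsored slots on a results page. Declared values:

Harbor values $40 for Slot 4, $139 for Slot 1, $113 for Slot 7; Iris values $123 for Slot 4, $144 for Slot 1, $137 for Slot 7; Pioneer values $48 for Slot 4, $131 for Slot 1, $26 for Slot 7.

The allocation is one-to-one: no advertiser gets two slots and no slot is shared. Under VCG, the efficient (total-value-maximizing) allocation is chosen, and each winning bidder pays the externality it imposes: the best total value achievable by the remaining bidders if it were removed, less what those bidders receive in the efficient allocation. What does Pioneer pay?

Efficient allocation: Harbor→Slot 7 ($113), Iris→Slot 4 ($123), Pioneer→Slot 1 ($131); total welfare W = $367.
Pioneer receives Slot 1 at value $131, so the others get W − 131 = $236.
Without Pioneer: best allocation of the remaining 2 bidders over all 3 slots is Harbor→Slot 1 ($139), Iris→Slot 7 ($137), total $276.
VCG payment = (others' best without Pioneer) − (others' welfare with Pioneer) = 276 − 236 = $40.

Pioneer pays $40.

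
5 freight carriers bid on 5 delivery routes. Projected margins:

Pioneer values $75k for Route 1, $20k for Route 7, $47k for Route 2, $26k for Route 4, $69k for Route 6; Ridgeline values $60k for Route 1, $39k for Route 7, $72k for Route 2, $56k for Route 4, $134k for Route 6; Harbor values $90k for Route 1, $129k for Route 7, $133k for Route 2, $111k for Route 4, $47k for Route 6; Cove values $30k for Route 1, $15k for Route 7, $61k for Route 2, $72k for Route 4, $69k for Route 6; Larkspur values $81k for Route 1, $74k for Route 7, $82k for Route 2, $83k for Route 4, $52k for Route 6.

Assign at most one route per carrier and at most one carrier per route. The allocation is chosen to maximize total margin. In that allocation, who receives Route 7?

This is the linear assignment problem.
Optimal: Pioneer→Route 1 ($75k), Ridgeline→Route 6 ($134k), Harbor→Route 7 ($129k), Cove→Route 4 ($72k), Larkspur→Route 2 ($82k) — total 75+134+129+72+82 = $492k.
Row-greedy (each carrier in turn takes its best remaining route) gives $488k, worse by 4.
Next-best assignment: Pioneer→Route 1, Ridgeline→Route 6, Harbor→Route 2, Cove→Route 4, Larkspur→Route 7 = $488k.
Checked against all permutations: $492k is optimal.
Harbor's own top route is Route 2 ($133k), but forcing Harbor→Route 2 and reassigning the rest optimally gives only $488k — worse by 4.

Harbor receives Route 7.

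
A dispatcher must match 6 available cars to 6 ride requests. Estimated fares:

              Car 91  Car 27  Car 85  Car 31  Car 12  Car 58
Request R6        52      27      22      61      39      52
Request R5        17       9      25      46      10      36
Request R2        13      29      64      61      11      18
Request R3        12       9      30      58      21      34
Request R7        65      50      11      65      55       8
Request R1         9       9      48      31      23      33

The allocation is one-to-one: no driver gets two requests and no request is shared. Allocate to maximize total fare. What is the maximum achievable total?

Max total: $283

This is a one-to-one assignment (maximum-weight bipartite matching).
Optimal: Car 91→Request R6 ($52), Car 27→Request R7 ($50), Car 85→Request R2 ($64), Car 31→Request R3 ($58), Car 12→Request R1 ($23), Car 58→Request R5 ($36) — total 52+50+64+58+23+36 = $283.
Column-greedy (each request in turn goes to its best remaining driver) gives $256, worse by 27.
Swapping Car 31↔Car 12 (Car 31→Request R1 $31, Car 12→Request R3 $21) loses 29.
No other one-to-one assignment exceeds $283.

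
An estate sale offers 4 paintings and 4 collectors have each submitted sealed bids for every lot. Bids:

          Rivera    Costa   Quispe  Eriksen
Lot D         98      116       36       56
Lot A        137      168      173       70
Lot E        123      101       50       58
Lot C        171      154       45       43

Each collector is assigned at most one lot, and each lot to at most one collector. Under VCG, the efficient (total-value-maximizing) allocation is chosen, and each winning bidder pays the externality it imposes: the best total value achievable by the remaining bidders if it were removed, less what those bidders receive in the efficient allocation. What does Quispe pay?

Efficient allocation: Rivera→Lot C ($171), Costa→Lot D ($116), Quispe→Lot A ($173), Eriksen→Lot E ($58); total welfare W = $518.
Quispe receives Lot A at value $173, so the others get W − 173 = $345.
Without Quispe: best allocation of the remaining 3 bidders over all 4 lots is Rivera→Lot C ($171), Costa→Lot A ($168), Eriksen→Lot E ($58), total $397.
VCG payment = (others' best without Quispe) − (others' welfare with Quispe) = 397 − 345 = $52.

Quispe pays $52.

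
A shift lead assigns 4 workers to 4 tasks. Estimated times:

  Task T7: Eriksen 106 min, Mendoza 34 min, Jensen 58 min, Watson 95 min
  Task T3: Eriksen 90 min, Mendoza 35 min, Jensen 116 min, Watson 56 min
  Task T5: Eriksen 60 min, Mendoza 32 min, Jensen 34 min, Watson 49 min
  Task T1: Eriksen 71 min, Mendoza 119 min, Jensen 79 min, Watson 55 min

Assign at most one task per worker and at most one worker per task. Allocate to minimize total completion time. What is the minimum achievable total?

Min total: 195 min

Optimal: Eriksen→Task T1 (71 min), Mendoza→Task T7 (34 min), Jensen→Task T5 (34 min), Watson→Task T3 (56 min) — total 71+34+34+56 = 195 min.
Min-entry greedy (repeatedly take the single cheapest remaining cell) gives 235 min, worse by 40.
Next-best assignment: Eriksen→Task T5, Mendoza→Task T3, Jensen→Task T7, Watson→Task T1 = 208 min.
No other one-to-one assignment undercuts 195 min.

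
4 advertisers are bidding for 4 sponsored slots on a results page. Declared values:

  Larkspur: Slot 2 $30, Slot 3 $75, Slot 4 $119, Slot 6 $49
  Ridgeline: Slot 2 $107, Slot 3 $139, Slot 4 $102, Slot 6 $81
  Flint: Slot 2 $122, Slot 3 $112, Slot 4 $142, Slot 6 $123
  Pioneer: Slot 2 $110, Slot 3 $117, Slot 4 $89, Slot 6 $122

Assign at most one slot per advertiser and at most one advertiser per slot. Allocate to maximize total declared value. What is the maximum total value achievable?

Maximum total: $502

This is the linear assignment problem.
Optimal: Larkspur→Slot 4 ($119), Ridgeline→Slot 3 ($139), Flint→Slot 2 ($122), Pioneer→Slot 6 ($122) — total 119+139+122+122 = $502.
Row-greedy (each advertiser in turn takes its best remaining slot) gives $491, worse by 11.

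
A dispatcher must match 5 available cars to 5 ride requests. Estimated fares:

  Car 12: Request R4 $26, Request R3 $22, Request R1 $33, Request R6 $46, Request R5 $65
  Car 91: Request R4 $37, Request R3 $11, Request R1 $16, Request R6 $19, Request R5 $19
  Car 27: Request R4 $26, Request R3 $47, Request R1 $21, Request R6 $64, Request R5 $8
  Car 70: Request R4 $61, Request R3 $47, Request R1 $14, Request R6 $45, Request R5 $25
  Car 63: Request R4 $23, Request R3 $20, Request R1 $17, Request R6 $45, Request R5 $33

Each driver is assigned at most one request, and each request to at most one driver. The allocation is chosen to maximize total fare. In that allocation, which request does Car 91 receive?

Car 91 receives Request R1.

Treat this as an assignment problem: match each driver to one request.
Optimal: Car 12→Request R5 ($65), Car 91→Request R1 ($16), Car 27→Request R3 ($47), Car 70→Request R4 ($61), Car 63→Request R6 ($45) — total 65+16+47+61+45 = $234.
Max-entry greedy (repeatedly take the single best remaining cell) gives $226, worse by 8.
Next-best assignment: Car 12→Request R5, Car 91→Request R4, Car 27→Request R6, Car 70→Request R3, Car 63→Request R1 = $230.
Swapping Car 70↔Car 91 (Car 70→Request R1 $14, Car 91→Request R4 $37) loses 26.
Car 91's own top request is Request R4 ($37), but forcing Car 91→Request R4 and reassigning the rest optimally gives only $230 — worse by 4.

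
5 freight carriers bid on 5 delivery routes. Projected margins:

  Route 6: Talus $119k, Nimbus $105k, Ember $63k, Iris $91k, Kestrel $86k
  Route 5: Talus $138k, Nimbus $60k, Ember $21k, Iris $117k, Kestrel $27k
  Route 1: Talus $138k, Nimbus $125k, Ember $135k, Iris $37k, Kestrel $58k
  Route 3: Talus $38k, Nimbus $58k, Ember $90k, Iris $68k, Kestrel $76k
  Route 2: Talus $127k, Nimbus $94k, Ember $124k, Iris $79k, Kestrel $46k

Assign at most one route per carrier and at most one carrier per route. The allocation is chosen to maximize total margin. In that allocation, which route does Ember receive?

Ember receives Route 2.

Optimal: Talus→Route 6 ($119k), Nimbus→Route 1 ($125k), Ember→Route 2 ($124k), Iris→Route 5 ($117k), Kestrel→Route 3 ($76k) — total 119+125+124+117+76 = $561k.
Max-entry greedy (repeatedly take the single best remaining cell) gives $533k, worse by 28.
Swapping Nimbus↔Talus (Nimbus→Route 6 $105k, Talus→Route 1 $138k) loses 1.
Every other assignment is strictly worse.
Ember's own top route is Route 1 ($135k), but forcing Ember→Route 1 and reassigning the rest optimally gives only $560k — worse by 1.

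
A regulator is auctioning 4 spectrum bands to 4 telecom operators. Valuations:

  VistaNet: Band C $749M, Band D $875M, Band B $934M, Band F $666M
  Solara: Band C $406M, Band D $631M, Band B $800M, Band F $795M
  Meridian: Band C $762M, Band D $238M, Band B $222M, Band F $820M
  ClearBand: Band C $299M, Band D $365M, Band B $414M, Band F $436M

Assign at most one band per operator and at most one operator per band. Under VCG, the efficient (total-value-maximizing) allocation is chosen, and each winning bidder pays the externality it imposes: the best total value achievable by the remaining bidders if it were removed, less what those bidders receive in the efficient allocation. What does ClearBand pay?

Efficient allocation: VistaNet→Band D ($875M), Solara→Band B ($800M), Meridian→Band C ($762M), ClearBand→Band F ($436M); total welfare W = $2873M.
ClearBand receives Band F at value $436M, so the others get W − 436 = $2437M.
Without ClearBand: best allocation of the remaining 3 bidders over all 4 bands is VistaNet→Band D ($875M), Solara→Band B ($800M), Meridian→Band F ($820M), total $2495M.
VCG payment = (others' best without ClearBand) − (others' welfare with ClearBand) = 2495 − 2437 = $58M.

ClearBand pays $58M.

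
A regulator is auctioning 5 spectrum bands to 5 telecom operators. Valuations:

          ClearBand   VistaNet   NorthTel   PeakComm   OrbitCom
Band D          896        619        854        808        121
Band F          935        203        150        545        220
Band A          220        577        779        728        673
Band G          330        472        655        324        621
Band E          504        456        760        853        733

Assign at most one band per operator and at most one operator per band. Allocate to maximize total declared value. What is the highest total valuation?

Maximum total: $3840M

This is the linear assignment problem.
Optimal: ClearBand→Band F ($935M), VistaNet→Band A ($577M), NorthTel→Band D ($854M), PeakComm→Band E ($853M), OrbitCom→Band G ($621M) — total 935+577+854+853+621 = $3840M.
Max-entry greedy (repeatedly take the single best remaining cell) gives $3787M, worse by 53.
Next-best assignment: ClearBand→Band F, VistaNet→Band D, NorthTel→Band A, PeakComm→Band E, OrbitCom→Band G = $3807M.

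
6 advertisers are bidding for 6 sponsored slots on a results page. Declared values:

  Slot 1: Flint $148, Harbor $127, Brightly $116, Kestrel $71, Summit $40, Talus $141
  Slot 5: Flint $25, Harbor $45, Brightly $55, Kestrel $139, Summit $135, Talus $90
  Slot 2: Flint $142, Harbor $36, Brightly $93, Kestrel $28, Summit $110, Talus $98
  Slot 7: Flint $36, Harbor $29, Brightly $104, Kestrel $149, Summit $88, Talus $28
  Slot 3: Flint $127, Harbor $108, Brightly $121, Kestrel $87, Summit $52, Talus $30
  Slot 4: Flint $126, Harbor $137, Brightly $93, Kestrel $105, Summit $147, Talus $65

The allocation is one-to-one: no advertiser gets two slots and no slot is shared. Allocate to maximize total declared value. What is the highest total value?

Max total: $825

Optimal: Flint→Slot 2 ($142), Harbor→Slot 4 ($137), Brightly→Slot 3 ($121), Kestrel→Slot 7 ($149), Summit→Slot 5 ($135), Talus→Slot 1 ($141) — total 142+137+121+149+135+141 = $825.
Max-entry greedy (repeatedly take the single best remaining cell) gives $708, worse by 117.
Every other assignment is strictly worse.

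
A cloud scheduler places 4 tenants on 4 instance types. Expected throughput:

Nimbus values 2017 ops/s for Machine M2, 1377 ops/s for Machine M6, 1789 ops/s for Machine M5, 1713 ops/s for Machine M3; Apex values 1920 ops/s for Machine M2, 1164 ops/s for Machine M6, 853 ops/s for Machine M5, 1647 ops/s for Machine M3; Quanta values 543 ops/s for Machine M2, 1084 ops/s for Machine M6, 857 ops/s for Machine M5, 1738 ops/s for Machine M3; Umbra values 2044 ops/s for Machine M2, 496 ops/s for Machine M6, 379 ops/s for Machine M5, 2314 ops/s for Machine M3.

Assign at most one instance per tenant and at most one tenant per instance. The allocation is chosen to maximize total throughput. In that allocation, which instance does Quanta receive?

Quanta receives Machine M6.

This is a one-to-one assignment (maximum-weight bipartite matching).
Optimal: Nimbus→Machine M5 (1789 ops/s), Apex→Machine M2 (1920 ops/s), Quanta→Machine M6 (1084 ops/s), Umbra→Machine M3 (2314 ops/s) — total 1789+1920+1084+2314 = 7107 ops/s.
Max-entry greedy (repeatedly take the single best remaining cell) gives 6352 ops/s, worse by 755.
No other one-to-one assignment exceeds 7107 ops/s.
Quanta's own top instance is Machine M3 (1738 ops/s), but forcing Quanta→Machine M3 and reassigning the rest optimally gives only 6735 ops/s — worse by 372.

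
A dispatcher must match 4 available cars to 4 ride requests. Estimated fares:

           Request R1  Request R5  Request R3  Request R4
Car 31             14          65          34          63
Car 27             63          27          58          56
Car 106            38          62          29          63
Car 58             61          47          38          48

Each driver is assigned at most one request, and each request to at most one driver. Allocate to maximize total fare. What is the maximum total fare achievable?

Max total: $247

Treat this as an assignment problem: match each driver to one request.
Optimal: Car 31→Request R5 ($65), Car 27→Request R3 ($58), Car 106→Request R4 ($63), Car 58→Request R1 ($61) — total 65+58+63+61 = $247.
Next-best assignment: Car 31→Request R4, Car 27→Request R3, Car 106→Request R5, Car 58→Request R1 = $244.
No other one-to-one assignment exceeds $247.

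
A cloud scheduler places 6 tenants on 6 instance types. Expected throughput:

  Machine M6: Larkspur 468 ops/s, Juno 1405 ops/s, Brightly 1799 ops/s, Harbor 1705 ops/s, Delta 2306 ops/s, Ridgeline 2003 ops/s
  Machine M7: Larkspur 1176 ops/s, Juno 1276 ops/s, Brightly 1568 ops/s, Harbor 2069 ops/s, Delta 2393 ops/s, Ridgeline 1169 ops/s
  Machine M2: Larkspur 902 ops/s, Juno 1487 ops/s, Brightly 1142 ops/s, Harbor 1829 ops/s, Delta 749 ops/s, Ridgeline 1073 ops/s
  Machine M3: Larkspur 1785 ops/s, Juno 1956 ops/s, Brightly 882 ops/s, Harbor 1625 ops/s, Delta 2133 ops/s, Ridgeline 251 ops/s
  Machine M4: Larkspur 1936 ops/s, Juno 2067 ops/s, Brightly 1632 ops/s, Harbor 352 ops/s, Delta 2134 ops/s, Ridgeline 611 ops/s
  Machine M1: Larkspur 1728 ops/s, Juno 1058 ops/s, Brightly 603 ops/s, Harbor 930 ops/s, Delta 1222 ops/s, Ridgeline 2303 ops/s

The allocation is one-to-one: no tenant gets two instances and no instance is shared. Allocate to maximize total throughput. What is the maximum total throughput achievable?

Optimal: Larkspur→Machine M4 (1936 ops/s), Juno→Machine M3 (1956 ops/s), Brightly→Machine M6 (1799 ops/s), Harbor→Machine M2 (1829 ops/s), Delta→Machine M7 (2393 ops/s), Ridgeline→Machine M1 (2303 ops/s) — total 1936+1956+1799+1829+2393+2303 = 12216 ops/s.
Column-greedy (each instance in turn goes to its best remaining tenant) gives 11582 ops/s, worse by 634.
Checked against all permutations: 12216 ops/s is optimal.

Max total: 12216 ops/s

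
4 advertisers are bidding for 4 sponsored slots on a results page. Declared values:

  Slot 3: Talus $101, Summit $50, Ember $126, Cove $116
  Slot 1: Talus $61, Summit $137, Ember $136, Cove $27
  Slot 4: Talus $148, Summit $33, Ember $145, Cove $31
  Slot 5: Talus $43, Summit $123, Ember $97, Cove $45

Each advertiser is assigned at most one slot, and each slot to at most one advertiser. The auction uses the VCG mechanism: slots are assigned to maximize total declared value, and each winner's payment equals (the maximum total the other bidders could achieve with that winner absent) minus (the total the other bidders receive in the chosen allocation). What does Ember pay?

Efficient allocation: Talus→Slot 4 ($148), Summit→Slot 5 ($123), Ember→Slot 1 ($136), Cove→Slot 3 ($116); total welfare W = $523.
Ember receives Slot 1 at value $136, so the others get W − 136 = $387.
Without Ember: best allocation of the remaining 3 bidders over all 4 slots is Talus→Slot 4 ($148), Summit→Slot 1 ($137), Cove→Slot 3 ($116), total $401.
VCG payment = (others' best without Ember) − (others' welfare with Ember) = 401 − 387 = $14.

Ember pays $14.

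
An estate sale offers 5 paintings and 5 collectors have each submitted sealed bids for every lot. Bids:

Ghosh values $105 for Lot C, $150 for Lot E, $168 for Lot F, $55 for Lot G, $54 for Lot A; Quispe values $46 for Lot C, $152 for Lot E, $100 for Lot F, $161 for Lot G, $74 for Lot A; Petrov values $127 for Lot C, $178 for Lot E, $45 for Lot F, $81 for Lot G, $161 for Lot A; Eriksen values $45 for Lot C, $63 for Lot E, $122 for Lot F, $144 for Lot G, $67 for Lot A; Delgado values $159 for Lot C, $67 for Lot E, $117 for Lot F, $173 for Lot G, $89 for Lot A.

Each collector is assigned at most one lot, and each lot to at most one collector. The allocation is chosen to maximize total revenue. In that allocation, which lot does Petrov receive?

Petrov receives Lot A.

Optimal: Ghosh→Lot F ($168), Quispe→Lot E ($152), Petrov→Lot A ($161), Eriksen→Lot G ($144), Delgado→Lot C ($159) — total 168+152+161+144+159 = $784.
Max-entry greedy (repeatedly take the single best remaining cell) gives $638, worse by 146.
Petrov's own top lot is Lot E ($178), but forcing Petrov→Lot E and reassigning the rest optimally gives only $733 — worse by 51.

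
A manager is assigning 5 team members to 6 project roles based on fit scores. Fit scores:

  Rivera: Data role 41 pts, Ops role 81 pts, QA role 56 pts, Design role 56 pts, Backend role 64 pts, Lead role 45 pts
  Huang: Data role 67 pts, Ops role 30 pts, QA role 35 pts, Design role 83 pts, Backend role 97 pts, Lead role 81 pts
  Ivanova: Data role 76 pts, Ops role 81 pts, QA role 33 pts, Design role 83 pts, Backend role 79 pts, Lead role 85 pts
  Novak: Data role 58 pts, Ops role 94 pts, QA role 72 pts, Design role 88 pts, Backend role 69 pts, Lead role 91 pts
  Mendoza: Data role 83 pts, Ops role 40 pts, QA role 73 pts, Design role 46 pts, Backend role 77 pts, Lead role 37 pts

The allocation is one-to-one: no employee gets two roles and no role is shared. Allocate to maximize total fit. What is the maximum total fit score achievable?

Max total: 435 pts

This is the linear assignment problem.
Optimal: Rivera→Ops role (81 pts), Huang→Backend role (97 pts), Ivanova→Design role (83 pts), Novak→Lead role (91 pts), Mendoza→Data role (83 pts) — total 81+97+83+91+83 = 435 pts.
Row-greedy (each employee in turn takes its best remaining role) gives 434 pts, worse by 1.
Checked against all permutations: 435 pts is optimal.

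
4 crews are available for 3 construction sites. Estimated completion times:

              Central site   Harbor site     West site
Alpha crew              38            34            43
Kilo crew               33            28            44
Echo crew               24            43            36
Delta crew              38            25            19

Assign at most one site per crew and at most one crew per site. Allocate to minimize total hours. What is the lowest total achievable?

Min total: 71 hours

Optimal: Echo crew→Central site (24 hours), Kilo crew→Harbor site (28 hours), Delta crew→West site (19 hours) — total 24+28+19 = 71 hours.
Column-greedy (each site in turn goes to its cheapest remaining crew) gives 92 hours, worse by 21.
Swapping Delta crew↔Echo crew (Delta crew→Central site 38 hours, Echo crew→West site 36 hours) adds 31.
Checked against all permutations: 71 hours is optimal.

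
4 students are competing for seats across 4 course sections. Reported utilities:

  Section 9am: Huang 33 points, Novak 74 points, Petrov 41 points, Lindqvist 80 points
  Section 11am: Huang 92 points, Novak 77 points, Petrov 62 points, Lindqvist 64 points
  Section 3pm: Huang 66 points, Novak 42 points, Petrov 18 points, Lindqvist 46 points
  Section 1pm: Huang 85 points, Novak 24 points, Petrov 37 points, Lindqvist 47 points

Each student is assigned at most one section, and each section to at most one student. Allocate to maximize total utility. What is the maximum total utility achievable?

Maximum total: 269 points

Optimal: Huang→Section 1pm (85 points), Novak→Section 3pm (42 points), Petrov→Section 11am (62 points), Lindqvist→Section 9am (80 points) — total 85+42+62+80 = 269 points.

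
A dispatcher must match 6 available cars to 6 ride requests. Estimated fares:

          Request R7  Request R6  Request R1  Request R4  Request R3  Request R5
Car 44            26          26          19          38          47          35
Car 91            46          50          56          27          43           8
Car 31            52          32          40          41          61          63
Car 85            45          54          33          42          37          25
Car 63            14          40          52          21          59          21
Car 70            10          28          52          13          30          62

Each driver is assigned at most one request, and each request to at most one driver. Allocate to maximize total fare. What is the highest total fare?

Maximum total: $321

Optimal: Car 44→Request R4 ($38), Car 91→Request R1 ($56), Car 31→Request R7 ($52), Car 85→Request R6 ($54), Car 63→Request R3 ($59), Car 70→Request R5 ($62) — total 38+56+52+54+59+62 = $321.
Row-greedy (each driver in turn takes its best remaining request) gives $251, worse by 70.
Swapping Car 91↔Car 44 (Car 91→Request R4 $27, Car 44→Request R1 $19) loses 48.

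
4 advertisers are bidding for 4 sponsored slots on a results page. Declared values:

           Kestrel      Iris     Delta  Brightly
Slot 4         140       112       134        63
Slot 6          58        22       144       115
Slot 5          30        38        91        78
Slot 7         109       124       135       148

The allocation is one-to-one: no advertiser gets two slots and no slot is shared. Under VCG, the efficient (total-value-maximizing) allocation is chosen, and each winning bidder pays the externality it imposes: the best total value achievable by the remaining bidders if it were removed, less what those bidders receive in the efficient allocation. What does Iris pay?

Efficient allocation: Kestrel→Slot 4 ($140), Iris→Slot 7 ($124), Delta→Slot 6 ($144), Brightly→Slot 5 ($78); total welfare W = $486.
Iris receives Slot 7 at value $124, so the others get W − 124 = $362.
Without Iris: best allocation of the remaining 3 bidders over all 4 slots is Kestrel→Slot 4 ($140), Delta→Slot 6 ($144), Brightly→Slot 7 ($148), total $432.
VCG payment = (others' best without Iris) − (others' welfare with Iris) = 432 − 362 = $70.

Iris pays $70.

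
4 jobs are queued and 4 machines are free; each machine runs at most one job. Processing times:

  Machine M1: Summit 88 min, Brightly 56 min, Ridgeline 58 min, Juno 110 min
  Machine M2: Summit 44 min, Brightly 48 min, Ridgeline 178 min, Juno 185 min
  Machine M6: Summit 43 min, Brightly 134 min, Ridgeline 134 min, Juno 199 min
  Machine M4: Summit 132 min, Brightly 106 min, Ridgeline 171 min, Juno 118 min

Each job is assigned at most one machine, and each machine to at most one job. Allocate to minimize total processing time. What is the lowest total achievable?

This is the linear assignment problem.
Optimal: Summit→Machine M6 (43 min), Brightly→Machine M2 (48 min), Ridgeline→Machine M1 (58 min), Juno→Machine M4 (118 min) — total 43+48+58+118 = 267 min.
Column-greedy (each machine in turn goes to its cheapest remaining job) gives 352 min, worse by 85.

Minimum total: 267 min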